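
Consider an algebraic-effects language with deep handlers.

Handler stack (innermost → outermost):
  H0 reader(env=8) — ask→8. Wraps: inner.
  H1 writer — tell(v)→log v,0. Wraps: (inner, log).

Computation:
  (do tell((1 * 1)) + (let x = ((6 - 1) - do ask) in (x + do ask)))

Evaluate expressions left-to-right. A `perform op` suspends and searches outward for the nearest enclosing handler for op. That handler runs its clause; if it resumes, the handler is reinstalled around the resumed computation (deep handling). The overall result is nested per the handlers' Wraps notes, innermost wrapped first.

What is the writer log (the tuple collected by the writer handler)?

Working:
tell(1) @ H1 ⇒ log+=1
ask @ H0 ⇒ 8
ask @ H0 ⇒ 8
H0 returns 5
H1 returns (5, (1))
= (5, (1))

Answer: (1)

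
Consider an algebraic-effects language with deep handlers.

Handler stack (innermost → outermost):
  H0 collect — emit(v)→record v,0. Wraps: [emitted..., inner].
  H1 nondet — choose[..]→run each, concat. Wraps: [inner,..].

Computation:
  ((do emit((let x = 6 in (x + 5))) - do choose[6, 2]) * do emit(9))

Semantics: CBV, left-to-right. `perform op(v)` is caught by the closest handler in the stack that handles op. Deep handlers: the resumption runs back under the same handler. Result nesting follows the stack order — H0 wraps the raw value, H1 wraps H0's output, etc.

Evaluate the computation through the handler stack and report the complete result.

Step-by-step:
emit(11) @ H0 ⇒ out+=11
choose[6, 2] @ H1
  branch[0] choose=6:
    emit(9) @ H0 ⇒ out+=9
    H0 returns [11, 9, 0]
    H1 returns [[11, 9, 0]]
  branch[1] choose=2:
    emit(9) @ H0 ⇒ out+=9
    H0 returns [11, 9, 0]
    H1 returns [[11, 9, 0]]
= [[11, 9, 0], [11, 9, 0]]

Answer: [[11, 9, 0], [11, 9, 0]]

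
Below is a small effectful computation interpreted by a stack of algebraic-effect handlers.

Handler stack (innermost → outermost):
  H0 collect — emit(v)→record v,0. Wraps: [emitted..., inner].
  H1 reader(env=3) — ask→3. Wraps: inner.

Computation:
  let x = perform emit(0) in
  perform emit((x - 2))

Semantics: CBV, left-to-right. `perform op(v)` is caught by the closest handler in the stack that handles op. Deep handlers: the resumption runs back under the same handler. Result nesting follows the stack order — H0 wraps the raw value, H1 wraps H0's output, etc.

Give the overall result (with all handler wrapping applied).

Working:
emit(0) @ H0 ⇒ out+=0
emit(-2) @ H0 ⇒ out+=-2
H0 returns [0, -2, 0]
H1 returns [0, -2, 0]
= [0, -2, 0]

Answer: [0, -2, 0]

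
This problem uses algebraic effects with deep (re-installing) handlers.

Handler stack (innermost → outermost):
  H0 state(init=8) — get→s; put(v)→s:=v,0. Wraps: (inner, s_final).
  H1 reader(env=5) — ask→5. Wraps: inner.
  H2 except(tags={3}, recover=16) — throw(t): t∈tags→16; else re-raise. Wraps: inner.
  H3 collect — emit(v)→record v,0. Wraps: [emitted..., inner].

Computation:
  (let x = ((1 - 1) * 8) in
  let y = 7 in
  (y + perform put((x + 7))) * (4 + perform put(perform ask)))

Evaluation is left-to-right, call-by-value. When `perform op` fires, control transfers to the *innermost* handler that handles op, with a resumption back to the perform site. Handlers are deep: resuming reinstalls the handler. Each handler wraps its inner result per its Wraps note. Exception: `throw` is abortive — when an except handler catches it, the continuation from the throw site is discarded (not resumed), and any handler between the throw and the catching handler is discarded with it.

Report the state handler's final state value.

Answer: 5

Working:
put(7) @ H0 ⇒ s:=7
ask @ H1 ⇒ 5
put(5) @ H0 ⇒ s:=5
H0 returns (28, 5)
H1 returns (28, 5)
H2 returns (28, 5)
H3 returns [(28, 5)]
= [(28, 5)]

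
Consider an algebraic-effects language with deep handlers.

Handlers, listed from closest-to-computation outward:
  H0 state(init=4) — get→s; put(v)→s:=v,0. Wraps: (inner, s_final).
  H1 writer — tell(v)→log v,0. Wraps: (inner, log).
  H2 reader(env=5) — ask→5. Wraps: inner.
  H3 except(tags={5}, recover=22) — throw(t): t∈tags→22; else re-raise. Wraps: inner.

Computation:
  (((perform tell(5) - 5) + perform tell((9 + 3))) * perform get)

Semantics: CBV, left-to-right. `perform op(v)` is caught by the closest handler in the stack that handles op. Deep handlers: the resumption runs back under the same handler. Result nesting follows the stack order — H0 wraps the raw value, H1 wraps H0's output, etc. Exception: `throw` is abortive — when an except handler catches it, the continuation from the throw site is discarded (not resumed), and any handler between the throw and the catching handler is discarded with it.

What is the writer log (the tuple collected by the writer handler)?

Step-by-step:
tell(5) @ H1 ⇒ log+=5
tell(12) @ H1 ⇒ log+=12
get @ H0 ⇒ 4
H0 returns (-20, 4)
H1 returns ((-20, 4), (5, 12))
H2 returns ((-20, 4), (5, 12))
H3 returns ((-20, 4), (5, 12))
= ((-20, 4), (5, 12))

Answer: (5, 12)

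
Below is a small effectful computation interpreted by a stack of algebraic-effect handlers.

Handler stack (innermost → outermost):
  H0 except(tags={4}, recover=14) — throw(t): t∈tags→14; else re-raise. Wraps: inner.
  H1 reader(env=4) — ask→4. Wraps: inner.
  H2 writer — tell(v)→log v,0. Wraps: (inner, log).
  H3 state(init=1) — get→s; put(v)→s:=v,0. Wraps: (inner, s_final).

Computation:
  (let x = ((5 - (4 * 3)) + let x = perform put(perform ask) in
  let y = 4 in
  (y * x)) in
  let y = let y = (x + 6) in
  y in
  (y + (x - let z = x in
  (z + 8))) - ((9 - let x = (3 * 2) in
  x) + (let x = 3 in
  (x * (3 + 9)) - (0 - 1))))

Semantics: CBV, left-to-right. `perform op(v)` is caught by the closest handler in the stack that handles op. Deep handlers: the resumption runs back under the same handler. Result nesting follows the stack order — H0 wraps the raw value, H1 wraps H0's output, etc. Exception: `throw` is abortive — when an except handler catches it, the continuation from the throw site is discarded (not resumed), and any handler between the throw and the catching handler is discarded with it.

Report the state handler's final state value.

Answer: 4

Evaluation trace:
ask @ H1 ⇒ 4
put(4) @ H3 ⇒ s:=4
H0 returns -49
H1 returns -49
H2 returns (-49, ())
H3 returns ((-49, ()), 4)
= ((-49, ()), 4)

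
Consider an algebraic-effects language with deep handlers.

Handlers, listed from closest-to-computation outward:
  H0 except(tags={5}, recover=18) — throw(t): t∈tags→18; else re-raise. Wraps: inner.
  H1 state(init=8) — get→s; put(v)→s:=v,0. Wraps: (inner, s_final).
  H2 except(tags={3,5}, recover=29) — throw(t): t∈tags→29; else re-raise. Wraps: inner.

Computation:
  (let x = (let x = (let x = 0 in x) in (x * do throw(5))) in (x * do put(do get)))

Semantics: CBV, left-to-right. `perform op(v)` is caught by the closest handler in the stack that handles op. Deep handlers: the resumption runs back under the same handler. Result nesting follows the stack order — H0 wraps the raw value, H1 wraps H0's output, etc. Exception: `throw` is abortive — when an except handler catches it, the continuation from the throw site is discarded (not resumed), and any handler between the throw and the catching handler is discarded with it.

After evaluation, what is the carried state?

Answer: 8

Evaluation trace:
throw(5) @ H0 caught ⇒ 18
H1 returns (18, 8)
H2 returns (18, 8)
= (18, 8)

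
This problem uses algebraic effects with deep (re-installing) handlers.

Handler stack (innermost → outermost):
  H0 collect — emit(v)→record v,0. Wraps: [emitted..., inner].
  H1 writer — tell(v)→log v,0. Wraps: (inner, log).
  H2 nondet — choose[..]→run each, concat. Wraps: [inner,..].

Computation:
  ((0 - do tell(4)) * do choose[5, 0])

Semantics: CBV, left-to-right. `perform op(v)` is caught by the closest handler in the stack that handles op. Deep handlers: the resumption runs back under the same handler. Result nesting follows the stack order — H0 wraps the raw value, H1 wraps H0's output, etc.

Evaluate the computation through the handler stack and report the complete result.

Evaluation trace:
tell(4) @ H1 ⇒ log+=4
choose[5, 0] @ H2
  branch[0] choose=5:
    H0 returns [0]
    H1 returns ([0], (4))
    H2 returns [([0], (4))]
  branch[1] choose=0:
    H0 returns [0]
    H1 returns ([0], (4))
    H2 returns [([0], (4))]
= [([0], (4)), ([0], (4))]

Answer: [([0], (4)), ([0], (4))]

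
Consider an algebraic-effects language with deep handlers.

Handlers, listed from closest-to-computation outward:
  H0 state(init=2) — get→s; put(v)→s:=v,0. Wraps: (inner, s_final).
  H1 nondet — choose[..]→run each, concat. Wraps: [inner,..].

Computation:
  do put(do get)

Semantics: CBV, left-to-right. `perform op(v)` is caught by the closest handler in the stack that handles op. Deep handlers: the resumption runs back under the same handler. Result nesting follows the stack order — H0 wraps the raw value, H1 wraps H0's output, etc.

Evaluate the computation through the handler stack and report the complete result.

Answer: [(0, 2)]

Working:
get @ H0 ⇒ 2
put(2) @ H0 ⇒ s:=2
H0 returns (0, 2)
H1 returns [(0, 2)]
= [(0, 2)]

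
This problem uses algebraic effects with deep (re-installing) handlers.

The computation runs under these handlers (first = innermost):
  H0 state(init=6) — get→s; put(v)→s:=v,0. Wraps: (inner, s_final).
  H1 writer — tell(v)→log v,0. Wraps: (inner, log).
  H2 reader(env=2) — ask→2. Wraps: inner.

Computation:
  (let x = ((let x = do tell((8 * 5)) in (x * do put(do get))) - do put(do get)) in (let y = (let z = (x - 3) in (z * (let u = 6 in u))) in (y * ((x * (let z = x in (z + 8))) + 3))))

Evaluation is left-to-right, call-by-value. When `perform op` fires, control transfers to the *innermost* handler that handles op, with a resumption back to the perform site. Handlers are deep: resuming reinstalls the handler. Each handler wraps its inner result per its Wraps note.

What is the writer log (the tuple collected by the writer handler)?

Answer: (40)

Step-by-step:
tell(40) @ H1 ⇒ log+=40
get @ H0 ⇒ 6
put(6) @ H0 ⇒ s:=6
get @ H0 ⇒ 6
put(6) @ H0 ⇒ s:=6
H0 returns (-54, 6)
H1 returns ((-54, 6), (40))
H2 returns ((-54, 6), (40))
= ((-54, 6), (40))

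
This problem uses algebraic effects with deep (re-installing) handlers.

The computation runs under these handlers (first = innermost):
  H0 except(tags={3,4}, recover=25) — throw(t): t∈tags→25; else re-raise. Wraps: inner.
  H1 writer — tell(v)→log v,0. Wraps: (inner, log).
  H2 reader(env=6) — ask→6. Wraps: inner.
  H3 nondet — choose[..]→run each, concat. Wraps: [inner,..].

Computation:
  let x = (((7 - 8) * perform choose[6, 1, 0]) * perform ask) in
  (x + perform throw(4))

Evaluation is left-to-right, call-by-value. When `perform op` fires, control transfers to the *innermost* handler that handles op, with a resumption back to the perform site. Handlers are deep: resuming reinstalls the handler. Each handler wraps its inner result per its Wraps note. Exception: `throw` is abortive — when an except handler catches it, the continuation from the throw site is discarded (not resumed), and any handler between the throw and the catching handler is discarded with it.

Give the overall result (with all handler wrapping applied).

Step-by-step:
choose[6, 1, 0] @ H3
  branch[0] choose=6:
    ask @ H2 ⇒ 6
    throw(4) @ H0 caught ⇒ 25
    H1 returns (25, ())
    H2 returns (25, ())
    H3 returns [(25, ())]
  branch[1] choose=1:
    ask @ H2 ⇒ 6
    throw(4) @ H0 caught ⇒ 25
    H1 returns (25, ())
    H2 returns (25, ())
    H3 returns [(25, ())]
  branch[2] choose=0:
    ask @ H2 ⇒ 6
    throw(4) @ H0 caught ⇒ 25
    H1 returns (25, ())
    H2 returns (25, ())
    H3 returns [(25, ())]
= [(25, ()), (25, ()), (25, ())]

Answer: [(25, ()), (25, ()), (25, ())]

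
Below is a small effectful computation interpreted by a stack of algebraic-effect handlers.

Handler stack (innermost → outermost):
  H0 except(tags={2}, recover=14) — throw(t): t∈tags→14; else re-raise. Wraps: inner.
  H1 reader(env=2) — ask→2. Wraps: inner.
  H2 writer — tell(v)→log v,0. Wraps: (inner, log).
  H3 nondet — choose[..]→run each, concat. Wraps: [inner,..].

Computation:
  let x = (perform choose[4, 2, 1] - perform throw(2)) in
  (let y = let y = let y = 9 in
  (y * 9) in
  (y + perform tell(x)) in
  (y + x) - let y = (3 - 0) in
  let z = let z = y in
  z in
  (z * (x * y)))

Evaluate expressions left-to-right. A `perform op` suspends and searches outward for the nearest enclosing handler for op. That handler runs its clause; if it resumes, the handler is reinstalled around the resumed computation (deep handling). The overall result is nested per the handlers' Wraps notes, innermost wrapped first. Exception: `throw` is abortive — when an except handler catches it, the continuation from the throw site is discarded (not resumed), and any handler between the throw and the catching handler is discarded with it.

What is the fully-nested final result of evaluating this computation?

Working:
choose[4, 2, 1] @ H3
  branch[0] choose=4:
    throw(2) @ H0 caught ⇒ 14
    H1 returns 14
    H2 returns (14, ())
    H3 returns [(14, ())]
  branch[1] choose=2:
    throw(2) @ H0 caught ⇒ 14
    H1 returns 14
    H2 returns (14, ())
    H3 returns [(14, ())]
  branch[2] choose=1:
    throw(2) @ H0 caught ⇒ 14
    H1 returns 14
    H2 returns (14, ())
    H3 returns [(14, ())]
= [(14, ()), (14, ()), (14, ())]

Answer: [(14, ()), (14, ()), (14, ())]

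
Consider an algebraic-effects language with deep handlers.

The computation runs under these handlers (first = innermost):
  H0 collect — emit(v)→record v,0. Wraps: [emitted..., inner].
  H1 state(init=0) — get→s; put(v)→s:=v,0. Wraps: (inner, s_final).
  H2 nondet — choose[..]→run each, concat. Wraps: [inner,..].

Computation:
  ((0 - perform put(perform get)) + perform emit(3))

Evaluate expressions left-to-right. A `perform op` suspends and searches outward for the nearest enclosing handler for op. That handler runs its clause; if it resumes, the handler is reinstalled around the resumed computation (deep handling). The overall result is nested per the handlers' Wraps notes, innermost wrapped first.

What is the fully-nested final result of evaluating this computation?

Working:
get @ H1 ⇒ 0
put(0) @ H1 ⇒ s:=0
emit(3) @ H0 ⇒ out+=3
H0 returns [3, 0]
H1 returns ([3, 0], 0)
H2 returns [([3, 0], 0)]
= [([3, 0], 0)]

Answer: [([3, 0], 0)]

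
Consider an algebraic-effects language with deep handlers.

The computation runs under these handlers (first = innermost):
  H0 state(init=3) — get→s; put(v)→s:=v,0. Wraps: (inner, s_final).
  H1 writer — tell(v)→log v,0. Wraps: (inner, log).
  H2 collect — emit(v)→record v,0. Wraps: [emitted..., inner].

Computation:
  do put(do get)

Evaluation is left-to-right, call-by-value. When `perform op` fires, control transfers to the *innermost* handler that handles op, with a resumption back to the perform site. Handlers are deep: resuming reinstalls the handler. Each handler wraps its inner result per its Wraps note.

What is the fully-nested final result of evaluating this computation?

Working:
get @ H0 ⇒ 3
put(3) @ H0 ⇒ s:=3
H0 returns (0, 3)
H1 returns ((0, 3), ())
H2 returns [((0, 3), ())]
= [((0, 3), ())]

Answer: [((0, 3), ())]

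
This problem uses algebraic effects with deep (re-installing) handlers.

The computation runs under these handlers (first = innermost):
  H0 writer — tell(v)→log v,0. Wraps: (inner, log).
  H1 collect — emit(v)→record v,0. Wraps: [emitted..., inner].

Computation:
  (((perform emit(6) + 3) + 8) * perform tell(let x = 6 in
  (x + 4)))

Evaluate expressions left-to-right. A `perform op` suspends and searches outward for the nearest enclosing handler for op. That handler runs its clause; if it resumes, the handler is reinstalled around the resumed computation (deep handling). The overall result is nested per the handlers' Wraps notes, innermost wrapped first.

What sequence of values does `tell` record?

Answer: (10)

Step-by-step:
emit(6) @ H1 ⇒ out+=6
tell(10) @ H0 ⇒ log+=10
H0 returns (0, (10))
H1 returns [6, (0, (10))]
= [6, (0, (10))]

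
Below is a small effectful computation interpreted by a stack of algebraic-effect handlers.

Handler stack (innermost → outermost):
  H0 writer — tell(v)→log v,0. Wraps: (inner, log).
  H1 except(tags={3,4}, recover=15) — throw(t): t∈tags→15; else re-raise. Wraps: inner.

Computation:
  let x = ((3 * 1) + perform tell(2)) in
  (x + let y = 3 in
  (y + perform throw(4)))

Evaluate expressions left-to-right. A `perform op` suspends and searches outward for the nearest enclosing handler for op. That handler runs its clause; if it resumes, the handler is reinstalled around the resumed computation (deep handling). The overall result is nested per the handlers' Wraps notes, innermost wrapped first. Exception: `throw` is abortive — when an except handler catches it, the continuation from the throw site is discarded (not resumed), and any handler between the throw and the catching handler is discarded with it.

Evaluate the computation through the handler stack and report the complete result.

Answer: 15

Step-by-step:
tell(2) @ H0 ⇒ log+=2
throw(4) @ H1 caught ⇒ 15
= 15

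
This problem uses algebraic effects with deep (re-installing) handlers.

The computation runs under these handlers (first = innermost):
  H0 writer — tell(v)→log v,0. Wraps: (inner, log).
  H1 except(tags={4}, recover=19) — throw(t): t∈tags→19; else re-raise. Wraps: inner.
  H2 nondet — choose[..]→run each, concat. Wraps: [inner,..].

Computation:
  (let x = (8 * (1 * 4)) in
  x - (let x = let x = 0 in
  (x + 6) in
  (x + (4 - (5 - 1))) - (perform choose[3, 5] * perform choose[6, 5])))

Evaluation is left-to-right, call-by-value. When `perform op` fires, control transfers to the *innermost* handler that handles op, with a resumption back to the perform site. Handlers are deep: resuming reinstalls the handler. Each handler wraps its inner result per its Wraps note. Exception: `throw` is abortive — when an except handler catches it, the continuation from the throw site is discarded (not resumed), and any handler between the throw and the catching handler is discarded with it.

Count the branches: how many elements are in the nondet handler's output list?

Answer: 4

Step-by-step:
choose[3, 5] @ H2
  branch[0] choose=3:
    choose[6, 5] @ H2
      branch[0] choose=6:
        H0 returns (44, ())
        H1 returns (44, ())
        H2 returns [(44, ())]
      branch[1] choose=5:
        H0 returns (41, ())
        H1 returns (41, ())
        H2 returns [(41, ())]
  branch[1] choose=5:
    choose[6, 5] @ H2
      branch[0] choose=6:
        H0 returns (56, ())
        H1 returns (56, ())
        H2 returns [(56, ())]
      branch[1] choose=5:
        H0 returns (51, ())
        H1 returns (51, ())
        H2 returns [(51, ())]
= [(44, ()), (41, ()), (56, ()), (51, ())]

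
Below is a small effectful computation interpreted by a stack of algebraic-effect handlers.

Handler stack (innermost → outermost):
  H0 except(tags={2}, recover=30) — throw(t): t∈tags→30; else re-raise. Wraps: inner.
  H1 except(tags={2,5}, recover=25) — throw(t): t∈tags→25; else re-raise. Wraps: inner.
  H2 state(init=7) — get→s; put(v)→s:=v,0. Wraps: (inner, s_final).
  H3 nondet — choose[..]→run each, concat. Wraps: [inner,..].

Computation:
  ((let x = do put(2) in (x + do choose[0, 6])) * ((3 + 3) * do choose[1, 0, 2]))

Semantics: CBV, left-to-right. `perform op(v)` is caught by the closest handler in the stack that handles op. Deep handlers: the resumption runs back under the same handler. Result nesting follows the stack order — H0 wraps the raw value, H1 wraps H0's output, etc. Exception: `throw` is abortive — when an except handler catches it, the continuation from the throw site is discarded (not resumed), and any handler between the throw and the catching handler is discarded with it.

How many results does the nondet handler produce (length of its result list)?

Step-by-step:
put(2) @ H2 ⇒ s:=2
choose[0, 6] @ H3
  branch[0] choose=0:
    choose[1, 0, 2] @ H3
      branch[0] choose=1:
        H0 returns 0
        H1 returns 0
        H2 returns (0, 2)
        H3 returns [(0, 2)]
      branch[1] choose=0:
        H0 returns 0
        H1 returns 0
        H2 returns (0, 2)
        H3 returns [(0, 2)]
      branch[2] choose=2:
        H0 returns 0
        H1 returns 0
        H2 returns (0, 2)
        H3 returns [(0, 2)]
  branch[1] choose=6:
    choose[1, 0, 2] @ H3
      branch[0] choose=1:
        H0 returns 36
        H1 returns 36
        H2 returns (36, 2)
        H3 returns [(36, 2)]
      branch[1] choose=0:
        H0 returns 0
        H1 returns 0
        H2 returns (0, 2)
        H3 returns [(0, 2)]
      branch[2] choose=2:
        H0 returns 72
        H1 returns 72
        H2 returns (72, 2)
        H3 returns [(72, 2)]
= [(0, 2), (0, 2), (0, 2), (36, 2), (0, 2), (72, 2)]

Answer: 6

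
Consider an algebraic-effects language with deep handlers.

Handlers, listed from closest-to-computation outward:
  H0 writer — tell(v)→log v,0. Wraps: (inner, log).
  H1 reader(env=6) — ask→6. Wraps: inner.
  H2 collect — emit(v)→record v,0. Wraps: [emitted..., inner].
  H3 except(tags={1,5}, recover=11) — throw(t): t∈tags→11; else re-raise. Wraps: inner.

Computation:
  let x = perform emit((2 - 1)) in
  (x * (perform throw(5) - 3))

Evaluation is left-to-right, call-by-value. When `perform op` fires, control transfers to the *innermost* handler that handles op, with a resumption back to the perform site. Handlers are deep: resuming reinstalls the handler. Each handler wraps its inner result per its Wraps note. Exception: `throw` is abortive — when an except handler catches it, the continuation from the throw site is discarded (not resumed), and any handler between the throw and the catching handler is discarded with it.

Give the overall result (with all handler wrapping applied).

Answer: 11

Evaluation trace:
emit(1) @ H2 ⇒ out+=1
throw(5) @ H3 caught ⇒ 11
= 11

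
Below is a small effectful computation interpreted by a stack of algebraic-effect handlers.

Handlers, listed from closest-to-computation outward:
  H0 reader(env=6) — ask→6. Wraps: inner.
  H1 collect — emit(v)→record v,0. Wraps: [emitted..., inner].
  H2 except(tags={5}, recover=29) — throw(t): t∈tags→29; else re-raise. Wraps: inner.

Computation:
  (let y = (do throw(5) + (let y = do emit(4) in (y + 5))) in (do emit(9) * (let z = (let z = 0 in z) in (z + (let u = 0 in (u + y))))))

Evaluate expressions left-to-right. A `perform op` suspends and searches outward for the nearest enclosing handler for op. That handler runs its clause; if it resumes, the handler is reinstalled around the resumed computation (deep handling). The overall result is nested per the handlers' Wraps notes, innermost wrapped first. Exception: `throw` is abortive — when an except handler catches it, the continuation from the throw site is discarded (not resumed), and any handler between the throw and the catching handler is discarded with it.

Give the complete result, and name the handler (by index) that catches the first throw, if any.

Working:
throw(5) @ H2 caught ⇒ 29
= 29

Answer: 29 ; first throw caught by: H2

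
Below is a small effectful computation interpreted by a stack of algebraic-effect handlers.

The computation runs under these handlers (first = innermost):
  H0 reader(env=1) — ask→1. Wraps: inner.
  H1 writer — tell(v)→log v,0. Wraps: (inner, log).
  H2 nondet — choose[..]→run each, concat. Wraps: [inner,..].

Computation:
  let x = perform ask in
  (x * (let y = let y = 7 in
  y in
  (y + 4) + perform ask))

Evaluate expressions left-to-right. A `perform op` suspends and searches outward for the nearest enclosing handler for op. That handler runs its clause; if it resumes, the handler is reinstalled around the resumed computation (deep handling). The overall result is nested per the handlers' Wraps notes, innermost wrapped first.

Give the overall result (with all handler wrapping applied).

Working:
ask @ H0 ⇒ 1
ask @ H0 ⇒ 1
H0 returns 12
H1 returns (12, ())
H2 returns [(12, ())]
= [(12, ())]

Answer: [(12, ())]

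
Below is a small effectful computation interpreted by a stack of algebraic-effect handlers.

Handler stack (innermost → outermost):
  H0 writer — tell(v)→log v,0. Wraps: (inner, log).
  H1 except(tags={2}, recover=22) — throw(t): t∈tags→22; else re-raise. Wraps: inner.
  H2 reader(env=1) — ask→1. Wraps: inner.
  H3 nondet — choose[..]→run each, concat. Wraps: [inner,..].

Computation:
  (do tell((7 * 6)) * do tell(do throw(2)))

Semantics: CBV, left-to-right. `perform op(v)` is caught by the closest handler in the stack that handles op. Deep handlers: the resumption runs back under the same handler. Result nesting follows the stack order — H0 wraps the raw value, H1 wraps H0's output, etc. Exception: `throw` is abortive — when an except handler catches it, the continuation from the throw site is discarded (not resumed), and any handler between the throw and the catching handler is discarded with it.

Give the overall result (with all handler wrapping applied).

Evaluation trace:
tell(42) @ H0 ⇒ log+=42
throw(2) @ H1 caught ⇒ 22
H2 returns 22
H3 returns [22]
= [22]

Answer: [22]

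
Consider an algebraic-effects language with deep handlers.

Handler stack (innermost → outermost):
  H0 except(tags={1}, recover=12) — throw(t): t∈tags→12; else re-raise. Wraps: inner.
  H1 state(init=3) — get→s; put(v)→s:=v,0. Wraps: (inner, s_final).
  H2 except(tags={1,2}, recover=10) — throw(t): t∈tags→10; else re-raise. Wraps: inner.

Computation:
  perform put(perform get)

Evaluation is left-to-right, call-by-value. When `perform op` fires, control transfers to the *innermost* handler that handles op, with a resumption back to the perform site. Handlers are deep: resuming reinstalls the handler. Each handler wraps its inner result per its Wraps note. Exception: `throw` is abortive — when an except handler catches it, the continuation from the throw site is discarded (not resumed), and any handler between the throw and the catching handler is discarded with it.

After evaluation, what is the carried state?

Step-by-step:
get @ H1 ⇒ 3
put(3) @ H1 ⇒ s:=3
H0 returns 0
H1 returns (0, 3)
H2 returns (0, 3)
= (0, 3)

Answer: 3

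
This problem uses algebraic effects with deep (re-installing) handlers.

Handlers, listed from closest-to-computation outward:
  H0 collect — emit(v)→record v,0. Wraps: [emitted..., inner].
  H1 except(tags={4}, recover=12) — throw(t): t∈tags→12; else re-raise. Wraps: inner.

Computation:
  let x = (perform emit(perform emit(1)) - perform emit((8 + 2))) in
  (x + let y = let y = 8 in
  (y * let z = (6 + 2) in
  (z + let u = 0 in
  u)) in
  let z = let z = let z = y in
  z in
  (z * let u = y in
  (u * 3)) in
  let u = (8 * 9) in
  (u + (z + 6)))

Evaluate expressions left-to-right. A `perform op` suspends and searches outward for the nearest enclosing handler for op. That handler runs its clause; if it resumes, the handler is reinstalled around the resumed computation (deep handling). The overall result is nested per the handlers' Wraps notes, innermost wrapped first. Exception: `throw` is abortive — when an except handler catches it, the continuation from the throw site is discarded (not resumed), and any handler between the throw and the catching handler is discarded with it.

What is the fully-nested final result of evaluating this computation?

Answer: [1, 0, 10, 12366]

Working:
emit(1) @ H0 ⇒ out+=1
emit(0) @ H0 ⇒ out+=0
emit(10) @ H0 ⇒ out+=10
H0 returns [1, 0, 10, 12366]
H1 returns [1, 0, 10, 12366]
= [1, 0, 10, 12366]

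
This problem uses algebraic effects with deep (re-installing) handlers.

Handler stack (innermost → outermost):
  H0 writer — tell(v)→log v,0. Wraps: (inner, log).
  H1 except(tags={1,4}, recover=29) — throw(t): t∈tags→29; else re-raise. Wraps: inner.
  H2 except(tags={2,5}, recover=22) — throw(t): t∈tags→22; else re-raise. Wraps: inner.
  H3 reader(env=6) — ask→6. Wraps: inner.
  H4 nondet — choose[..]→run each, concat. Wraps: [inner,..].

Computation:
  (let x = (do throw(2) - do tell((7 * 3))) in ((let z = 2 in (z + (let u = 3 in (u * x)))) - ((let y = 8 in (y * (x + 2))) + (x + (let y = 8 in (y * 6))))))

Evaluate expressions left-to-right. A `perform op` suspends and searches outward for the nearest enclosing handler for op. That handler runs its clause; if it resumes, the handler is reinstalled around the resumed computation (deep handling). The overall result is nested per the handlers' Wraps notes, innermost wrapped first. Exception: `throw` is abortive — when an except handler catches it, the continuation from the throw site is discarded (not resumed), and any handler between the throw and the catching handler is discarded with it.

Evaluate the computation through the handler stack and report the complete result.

Step-by-step:
throw(2) @ H1 re-raised
throw(2) @ H2 caught ⇒ 22
H3 returns 22
H4 returns [22]
= [22]

Answer: [22]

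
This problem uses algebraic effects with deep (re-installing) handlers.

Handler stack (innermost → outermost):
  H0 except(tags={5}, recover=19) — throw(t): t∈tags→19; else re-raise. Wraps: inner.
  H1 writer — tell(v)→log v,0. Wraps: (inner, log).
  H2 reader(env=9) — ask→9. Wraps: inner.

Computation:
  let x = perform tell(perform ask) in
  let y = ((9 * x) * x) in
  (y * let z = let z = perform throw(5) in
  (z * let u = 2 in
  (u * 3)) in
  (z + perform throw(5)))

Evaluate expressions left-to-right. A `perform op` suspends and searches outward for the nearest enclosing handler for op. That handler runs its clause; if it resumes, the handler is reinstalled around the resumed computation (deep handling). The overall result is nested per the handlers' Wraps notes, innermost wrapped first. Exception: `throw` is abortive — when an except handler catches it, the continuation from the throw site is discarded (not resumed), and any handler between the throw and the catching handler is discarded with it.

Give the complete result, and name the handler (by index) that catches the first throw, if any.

Evaluation trace:
ask @ H2 ⇒ 9
tell(9) @ H1 ⇒ log+=9
throw(5) @ H0 caught ⇒ 19
H1 returns (19, (9))
H2 returns (19, (9))
= (19, (9))

Answer: (19, (9)) ; first throw caught by: H0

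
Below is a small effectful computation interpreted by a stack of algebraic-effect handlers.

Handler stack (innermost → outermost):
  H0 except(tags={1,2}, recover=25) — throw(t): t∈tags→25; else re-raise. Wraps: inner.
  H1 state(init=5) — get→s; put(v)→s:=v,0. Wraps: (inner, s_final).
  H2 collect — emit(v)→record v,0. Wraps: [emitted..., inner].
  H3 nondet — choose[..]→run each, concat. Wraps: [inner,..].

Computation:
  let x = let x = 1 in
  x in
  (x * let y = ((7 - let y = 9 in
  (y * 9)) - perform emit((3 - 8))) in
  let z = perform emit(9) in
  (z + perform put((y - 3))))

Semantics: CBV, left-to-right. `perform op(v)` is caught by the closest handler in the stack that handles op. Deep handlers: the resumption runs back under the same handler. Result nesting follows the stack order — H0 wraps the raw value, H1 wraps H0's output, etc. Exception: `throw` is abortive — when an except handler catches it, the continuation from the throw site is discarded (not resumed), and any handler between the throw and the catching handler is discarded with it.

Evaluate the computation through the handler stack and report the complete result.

Evaluation trace:
emit(-5) @ H2 ⇒ out+=-5
emit(9) @ H2 ⇒ out+=9
put(-77) @ H1 ⇒ s:=-77
H0 returns 0
H1 returns (0, -77)
H2 returns [-5, 9, (0, -77)]
H3 returns [[-5, 9, (0, -77)]]
= [[-5, 9, (0, -77)]]

Answer: [[-5, 9, (0, -77)]]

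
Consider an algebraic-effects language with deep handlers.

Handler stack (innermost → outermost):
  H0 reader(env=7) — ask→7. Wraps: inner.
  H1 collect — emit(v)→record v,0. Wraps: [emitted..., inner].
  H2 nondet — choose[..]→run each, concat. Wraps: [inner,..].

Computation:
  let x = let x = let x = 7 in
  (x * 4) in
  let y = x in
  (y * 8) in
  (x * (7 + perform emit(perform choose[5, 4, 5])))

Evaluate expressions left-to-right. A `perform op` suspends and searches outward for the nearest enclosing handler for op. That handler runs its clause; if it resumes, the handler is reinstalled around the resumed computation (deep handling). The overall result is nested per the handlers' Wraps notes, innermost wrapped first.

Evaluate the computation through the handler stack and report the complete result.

Working:
choose[5, 4, 5] @ H2
  branch[0] choose=5:
    emit(5) @ H1 ⇒ out+=5
    H0 returns 1568
    H1 returns [5, 1568]
    H2 returns [[5, 1568]]
  branch[1] choose=4:
    emit(4) @ H1 ⇒ out+=4
    H0 returns 1568
    H1 returns [4, 1568]
    H2 returns [[4, 1568]]
  branch[2] choose=5:
    emit(5) @ H1 ⇒ out+=5
    H0 returns 1568
    H1 returns [5, 1568]
    H2 returns [[5, 1568]]
= [[5, 1568], [4, 1568], [5, 1568]]

Answer: [[5, 1568], [4, 1568], [5, 1568]]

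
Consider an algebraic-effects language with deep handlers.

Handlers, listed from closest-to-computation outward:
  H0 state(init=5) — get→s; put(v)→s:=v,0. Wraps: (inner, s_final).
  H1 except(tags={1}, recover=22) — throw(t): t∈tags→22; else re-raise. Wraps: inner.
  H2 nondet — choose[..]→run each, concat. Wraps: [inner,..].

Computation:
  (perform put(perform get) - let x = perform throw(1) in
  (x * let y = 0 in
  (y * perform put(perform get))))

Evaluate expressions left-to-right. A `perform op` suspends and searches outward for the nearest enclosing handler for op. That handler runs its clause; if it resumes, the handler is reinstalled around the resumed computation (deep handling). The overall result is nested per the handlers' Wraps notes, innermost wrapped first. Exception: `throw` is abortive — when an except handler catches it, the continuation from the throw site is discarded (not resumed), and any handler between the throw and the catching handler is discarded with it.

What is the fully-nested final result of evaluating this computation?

Answer: [22]

Evaluation trace:
get @ H0 ⇒ 5
put(5) @ H0 ⇒ s:=5
throw(1) @ H1 caught ⇒ 22
H2 returns [22]
= [22]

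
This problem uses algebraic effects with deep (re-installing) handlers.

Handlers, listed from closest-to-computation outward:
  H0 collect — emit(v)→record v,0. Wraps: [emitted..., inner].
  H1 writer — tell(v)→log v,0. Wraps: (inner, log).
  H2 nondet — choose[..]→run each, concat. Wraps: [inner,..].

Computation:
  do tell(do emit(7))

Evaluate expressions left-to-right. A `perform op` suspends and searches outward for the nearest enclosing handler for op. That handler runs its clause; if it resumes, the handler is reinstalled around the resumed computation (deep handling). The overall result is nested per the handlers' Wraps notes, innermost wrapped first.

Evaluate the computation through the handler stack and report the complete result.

Evaluation trace:
emit(7) @ H0 ⇒ out+=7
tell(0) @ H1 ⇒ log+=0
H0 returns [7, 0]
H1 returns ([7, 0], (0))
H2 returns [([7, 0], (0))]
= [([7, 0], (0))]

Answer: [([7, 0], (0))]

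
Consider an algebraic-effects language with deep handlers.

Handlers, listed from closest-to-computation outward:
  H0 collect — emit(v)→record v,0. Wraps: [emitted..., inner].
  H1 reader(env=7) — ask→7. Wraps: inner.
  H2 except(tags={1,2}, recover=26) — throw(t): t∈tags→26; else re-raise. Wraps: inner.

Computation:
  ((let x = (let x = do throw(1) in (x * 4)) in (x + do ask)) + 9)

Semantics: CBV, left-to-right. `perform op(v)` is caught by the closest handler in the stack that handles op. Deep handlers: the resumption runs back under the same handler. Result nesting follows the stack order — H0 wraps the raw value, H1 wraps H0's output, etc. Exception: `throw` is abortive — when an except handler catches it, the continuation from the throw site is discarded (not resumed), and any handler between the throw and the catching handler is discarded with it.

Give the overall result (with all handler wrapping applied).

Answer: 26

Step-by-step:
throw(1) @ H2 caught ⇒ 26
= 26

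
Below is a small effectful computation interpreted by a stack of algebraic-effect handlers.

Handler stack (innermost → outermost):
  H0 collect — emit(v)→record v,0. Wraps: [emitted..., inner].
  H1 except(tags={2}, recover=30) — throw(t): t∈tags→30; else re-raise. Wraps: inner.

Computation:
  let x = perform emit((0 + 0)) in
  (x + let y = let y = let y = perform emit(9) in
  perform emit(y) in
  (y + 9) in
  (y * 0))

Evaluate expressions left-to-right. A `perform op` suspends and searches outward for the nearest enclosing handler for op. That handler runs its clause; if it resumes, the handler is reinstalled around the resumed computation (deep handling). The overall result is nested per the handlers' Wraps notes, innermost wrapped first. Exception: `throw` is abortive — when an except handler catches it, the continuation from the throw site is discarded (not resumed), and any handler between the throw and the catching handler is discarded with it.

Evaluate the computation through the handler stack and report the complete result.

Answer: [0, 9, 0, 0]

Step-by-step:
emit(0) @ H0 ⇒ out+=0
emit(9) @ H0 ⇒ out+=9
emit(0) @ H0 ⇒ out+=0
H0 returns [0, 9, 0, 0]
H1 returns [0, 9, 0, 0]
= [0, 9, 0, 0]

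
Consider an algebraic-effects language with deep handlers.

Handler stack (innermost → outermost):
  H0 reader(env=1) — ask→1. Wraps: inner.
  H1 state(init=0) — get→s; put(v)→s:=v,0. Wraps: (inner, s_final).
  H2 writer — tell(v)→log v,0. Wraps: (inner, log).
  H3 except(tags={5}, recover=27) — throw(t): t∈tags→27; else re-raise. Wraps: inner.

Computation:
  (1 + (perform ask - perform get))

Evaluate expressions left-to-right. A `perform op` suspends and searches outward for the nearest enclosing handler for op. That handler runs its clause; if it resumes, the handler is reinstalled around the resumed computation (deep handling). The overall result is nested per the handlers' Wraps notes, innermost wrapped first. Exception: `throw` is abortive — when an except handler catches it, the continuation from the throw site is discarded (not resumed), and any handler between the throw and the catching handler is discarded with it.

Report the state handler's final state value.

Answer: 0

Working:
ask @ H0 ⇒ 1
get @ H1 ⇒ 0
H0 returns 2
H1 returns (2, 0)
H2 returns ((2, 0), ())
H3 returns ((2, 0), ())
= ((2, 0), ())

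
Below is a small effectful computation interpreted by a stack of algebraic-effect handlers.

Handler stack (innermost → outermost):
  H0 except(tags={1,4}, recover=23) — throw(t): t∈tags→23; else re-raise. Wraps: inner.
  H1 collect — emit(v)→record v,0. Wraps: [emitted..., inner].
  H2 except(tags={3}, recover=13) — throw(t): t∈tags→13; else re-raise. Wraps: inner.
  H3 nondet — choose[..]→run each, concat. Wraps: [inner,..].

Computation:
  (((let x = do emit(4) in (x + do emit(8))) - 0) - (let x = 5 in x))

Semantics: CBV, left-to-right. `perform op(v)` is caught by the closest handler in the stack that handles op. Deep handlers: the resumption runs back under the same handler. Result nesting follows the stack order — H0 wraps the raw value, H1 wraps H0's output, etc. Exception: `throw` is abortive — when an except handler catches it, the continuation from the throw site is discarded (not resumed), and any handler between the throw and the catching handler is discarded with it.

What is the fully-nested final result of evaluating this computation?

Answer: [[4, 8, -5]]

Evaluation trace:
emit(4) @ H1 ⇒ out+=4
emit(8) @ H1 ⇒ out+=8
H0 returns -5
H1 returns [4, 8, -5]
H2 returns [4, 8, -5]
H3 returns [[4, 8, -5]]
= [[4, 8, -5]]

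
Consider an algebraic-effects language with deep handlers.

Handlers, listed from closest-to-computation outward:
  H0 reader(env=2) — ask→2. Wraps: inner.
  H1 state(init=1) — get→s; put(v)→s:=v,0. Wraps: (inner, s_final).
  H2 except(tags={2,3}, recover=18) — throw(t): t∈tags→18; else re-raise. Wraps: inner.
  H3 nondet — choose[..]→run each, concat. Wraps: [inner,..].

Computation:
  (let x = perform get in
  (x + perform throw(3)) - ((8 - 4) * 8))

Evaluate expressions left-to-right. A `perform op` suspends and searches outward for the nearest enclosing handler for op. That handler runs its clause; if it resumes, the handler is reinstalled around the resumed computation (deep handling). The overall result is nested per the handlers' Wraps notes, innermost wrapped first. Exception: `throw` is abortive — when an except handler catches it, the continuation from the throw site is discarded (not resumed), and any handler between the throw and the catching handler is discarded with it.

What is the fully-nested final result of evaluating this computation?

Evaluation trace:
get @ H1 ⇒ 1
throw(3) @ H2 caught ⇒ 18
H3 returns [18]
= [18]

Answer: [18]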